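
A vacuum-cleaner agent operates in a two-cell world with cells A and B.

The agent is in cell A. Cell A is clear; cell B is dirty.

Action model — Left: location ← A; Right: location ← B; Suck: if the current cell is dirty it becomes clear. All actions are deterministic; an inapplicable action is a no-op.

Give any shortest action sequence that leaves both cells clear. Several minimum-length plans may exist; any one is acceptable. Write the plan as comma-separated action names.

Right, Suck

1) do Right; now <B|clear|dirty>
2) do Suck; now <B|clear|clear>
min 2: go B then Suck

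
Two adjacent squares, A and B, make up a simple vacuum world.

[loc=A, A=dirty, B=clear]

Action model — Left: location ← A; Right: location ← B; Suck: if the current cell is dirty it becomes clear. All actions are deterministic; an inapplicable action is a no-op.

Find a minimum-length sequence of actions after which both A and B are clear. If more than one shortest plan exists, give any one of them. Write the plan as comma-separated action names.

Suck

[1] after Suck: loc=A A=clear B=clear
min 1: A is dirty, one Suck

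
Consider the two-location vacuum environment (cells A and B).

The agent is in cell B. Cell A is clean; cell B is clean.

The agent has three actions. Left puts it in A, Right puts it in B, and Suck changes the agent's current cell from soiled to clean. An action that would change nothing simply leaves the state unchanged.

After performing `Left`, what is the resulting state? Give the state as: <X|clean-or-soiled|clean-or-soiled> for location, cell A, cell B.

<A|clean|clean>

start: <B|clean|clean>
1) do Left; now <A|clean|clean>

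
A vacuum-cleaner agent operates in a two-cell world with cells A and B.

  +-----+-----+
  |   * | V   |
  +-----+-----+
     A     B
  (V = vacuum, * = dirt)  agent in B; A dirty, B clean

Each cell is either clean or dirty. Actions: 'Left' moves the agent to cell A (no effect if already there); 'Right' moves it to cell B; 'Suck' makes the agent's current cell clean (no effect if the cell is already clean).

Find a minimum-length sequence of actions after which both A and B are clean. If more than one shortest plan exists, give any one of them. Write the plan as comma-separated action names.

[1] after Left: (A; A:dirty, B:clean)
[2] after Suck: (A; A:clean, B:clean)
min 2: go A then Suck

Left, Suck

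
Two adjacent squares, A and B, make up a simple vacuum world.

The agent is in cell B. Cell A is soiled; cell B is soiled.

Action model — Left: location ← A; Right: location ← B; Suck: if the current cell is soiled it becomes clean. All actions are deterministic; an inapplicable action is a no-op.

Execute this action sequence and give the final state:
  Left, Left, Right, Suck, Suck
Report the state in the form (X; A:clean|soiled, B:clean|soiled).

(B; A:soiled, B:clean)

[1] after Left: (A; A:soiled, B:soiled)
[2] after Left: (A; A:soiled, B:soiled)
[3] after Right: (B; A:soiled, B:soiled)
[4] after Suck: (B; A:soiled, B:clean)
[5] after Suck: (B; A:soiled, B:clean)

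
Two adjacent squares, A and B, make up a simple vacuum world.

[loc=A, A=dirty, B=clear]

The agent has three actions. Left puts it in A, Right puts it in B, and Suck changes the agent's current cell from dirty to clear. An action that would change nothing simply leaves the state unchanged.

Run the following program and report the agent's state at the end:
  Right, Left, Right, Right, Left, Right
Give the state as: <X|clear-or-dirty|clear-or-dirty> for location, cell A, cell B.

<B|dirty|clear>

1) do Right; now <B|dirty|clear>
2) do Left; now <A|dirty|clear>
3) do Right; now <B|dirty|clear>
4) do Right; now <B|dirty|clear>
5) do Left; now <A|dirty|clear>
6) do Right; now <B|dirty|clear>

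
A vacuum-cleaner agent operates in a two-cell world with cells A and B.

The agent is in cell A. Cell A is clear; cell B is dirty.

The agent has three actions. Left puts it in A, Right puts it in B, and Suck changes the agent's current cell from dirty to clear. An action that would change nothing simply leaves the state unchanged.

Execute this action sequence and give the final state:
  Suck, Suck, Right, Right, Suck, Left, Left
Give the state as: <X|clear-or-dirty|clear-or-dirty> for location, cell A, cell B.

step 1/7 (Suck): <A|clear|dirty>
step 2/7 (Suck): <A|clear|dirty>
step 3/7 (Right): <B|clear|dirty>
step 4/7 (Right): <B|clear|dirty>
step 5/7 (Suck): <B|clear|clear>
step 6/7 (Left): <A|clear|clear>
step 7/7 (Left): <A|clear|clear>

<A|clear|clear>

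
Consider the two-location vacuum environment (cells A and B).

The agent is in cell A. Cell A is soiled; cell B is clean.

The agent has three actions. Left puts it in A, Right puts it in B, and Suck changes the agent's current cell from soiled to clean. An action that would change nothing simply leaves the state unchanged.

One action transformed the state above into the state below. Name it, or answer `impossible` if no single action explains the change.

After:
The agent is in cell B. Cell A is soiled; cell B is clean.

try  Left: loc=A A=soiled B=clean
try Right: loc=B A=soiled B=clean  ← match
try  Suck: loc=A A=clean B=clean

Right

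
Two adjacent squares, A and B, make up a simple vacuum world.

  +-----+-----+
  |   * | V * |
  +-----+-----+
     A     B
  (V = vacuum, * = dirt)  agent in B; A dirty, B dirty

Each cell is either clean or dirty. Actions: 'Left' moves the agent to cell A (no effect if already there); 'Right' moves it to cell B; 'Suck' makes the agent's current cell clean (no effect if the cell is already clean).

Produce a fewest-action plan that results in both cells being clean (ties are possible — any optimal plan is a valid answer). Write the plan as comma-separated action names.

Suck, Left, Suck

step 1/3 (Suck): loc=B A=dirty B=clean
step 2/3 (Left): loc=A A=dirty B=clean
step 3/3 (Suck): loc=A A=clean B=clean
min 3: Suck B + move + Suck A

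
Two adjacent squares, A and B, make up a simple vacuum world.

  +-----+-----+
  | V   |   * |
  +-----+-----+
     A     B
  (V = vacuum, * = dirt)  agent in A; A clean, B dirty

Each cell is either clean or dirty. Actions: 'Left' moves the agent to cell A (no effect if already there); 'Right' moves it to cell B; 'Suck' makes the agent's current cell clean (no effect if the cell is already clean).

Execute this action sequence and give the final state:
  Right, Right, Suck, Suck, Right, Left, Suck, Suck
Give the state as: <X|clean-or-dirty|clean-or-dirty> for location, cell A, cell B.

<A|clean|clean>

t=1 Right ⇒ <B|clean|dirty>
t=2 Right ⇒ <B|clean|dirty>
t=3 Suck ⇒ <B|clean|clean>
t=4 Suck ⇒ <B|clean|clean>
t=5 Right ⇒ <B|clean|clean>
t=6 Left ⇒ <A|clean|clean>
t=7 Suck ⇒ <A|clean|clean>
t=8 Suck ⇒ <A|clean|clean>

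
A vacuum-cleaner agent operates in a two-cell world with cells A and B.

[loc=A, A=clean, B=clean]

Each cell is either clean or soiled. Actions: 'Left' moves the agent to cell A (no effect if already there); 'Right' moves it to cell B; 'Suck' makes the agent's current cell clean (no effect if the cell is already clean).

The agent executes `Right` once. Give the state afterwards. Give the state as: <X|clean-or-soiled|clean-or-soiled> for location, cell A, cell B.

<B|clean|clean>

start: <A|clean|clean>
step 1/1 (Right): <B|clean|clean>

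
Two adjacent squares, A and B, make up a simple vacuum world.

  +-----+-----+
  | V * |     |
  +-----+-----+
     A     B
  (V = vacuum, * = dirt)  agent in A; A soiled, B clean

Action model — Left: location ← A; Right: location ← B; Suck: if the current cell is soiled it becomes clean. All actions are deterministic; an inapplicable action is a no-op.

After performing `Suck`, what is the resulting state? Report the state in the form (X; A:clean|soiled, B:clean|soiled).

(A; A:clean, B:clean)

start: (A; A:soiled, B:clean)
t=1 Suck ⇒ (A; A:clean, B:clean)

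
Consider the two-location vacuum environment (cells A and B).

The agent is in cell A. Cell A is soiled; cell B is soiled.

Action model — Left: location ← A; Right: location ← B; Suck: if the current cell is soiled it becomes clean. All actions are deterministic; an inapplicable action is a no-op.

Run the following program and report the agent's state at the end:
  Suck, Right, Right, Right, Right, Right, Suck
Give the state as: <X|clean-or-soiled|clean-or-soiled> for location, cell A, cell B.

Suck (#1): <A|clean|soiled>
Right (#2): <B|clean|soiled>
Right (#3): <B|clean|soiled>
Right (#4): <B|clean|soiled>
Right (#5): <B|clean|soiled>
Right (#6): <B|clean|soiled>
Suck (#7): <B|clean|clean>

<B|clean|clean>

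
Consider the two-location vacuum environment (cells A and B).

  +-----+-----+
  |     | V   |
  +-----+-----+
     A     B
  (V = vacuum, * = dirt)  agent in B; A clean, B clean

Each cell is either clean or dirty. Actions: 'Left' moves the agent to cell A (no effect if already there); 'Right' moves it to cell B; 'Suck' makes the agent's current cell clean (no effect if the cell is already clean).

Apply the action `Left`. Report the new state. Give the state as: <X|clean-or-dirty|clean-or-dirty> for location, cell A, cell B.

start: <B|clean|clean>
step 1/1 (Left): <A|clean|clean>

<A|clean|clean>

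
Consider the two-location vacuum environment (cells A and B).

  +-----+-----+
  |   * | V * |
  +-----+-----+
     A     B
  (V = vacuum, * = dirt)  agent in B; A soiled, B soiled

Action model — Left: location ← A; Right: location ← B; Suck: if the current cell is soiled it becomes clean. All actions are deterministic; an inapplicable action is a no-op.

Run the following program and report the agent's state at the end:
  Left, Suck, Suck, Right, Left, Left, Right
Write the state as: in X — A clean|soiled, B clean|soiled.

t=1 Left ⇒ in A — A soiled, B soiled
t=2 Suck ⇒ in A — A clean, B soiled
t=3 Suck ⇒ in A — A clean, B soiled
t=4 Right ⇒ in B — A clean, B soiled
t=5 Left ⇒ in A — A clean, B soiled
t=6 Left ⇒ in A — A clean, B soiled
t=7 Right ⇒ in B — A clean, B soiled

in B — A clean, B soiled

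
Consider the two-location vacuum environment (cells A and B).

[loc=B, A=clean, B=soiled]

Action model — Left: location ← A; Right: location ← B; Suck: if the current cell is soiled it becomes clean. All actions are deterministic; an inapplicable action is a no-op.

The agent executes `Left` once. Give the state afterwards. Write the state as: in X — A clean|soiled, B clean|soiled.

start: in B — A clean, B soiled
step 1/1 (Left): in A — A clean, B soiled

in A — A clean, B soiled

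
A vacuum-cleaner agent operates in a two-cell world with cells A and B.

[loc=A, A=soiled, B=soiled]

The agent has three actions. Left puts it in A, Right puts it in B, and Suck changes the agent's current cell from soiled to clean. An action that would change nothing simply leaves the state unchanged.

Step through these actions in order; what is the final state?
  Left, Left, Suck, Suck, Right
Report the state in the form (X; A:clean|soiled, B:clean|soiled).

t=1 Left ⇒ (A; A:soiled, B:soiled)
t=2 Left ⇒ (A; A:soiled, B:soiled)
t=3 Suck ⇒ (A; A:clean, B:soiled)
t=4 Suck ⇒ (A; A:clean, B:soiled)
t=5 Right ⇒ (B; A:clean, B:soiled)

(B; A:clean, B:soiled)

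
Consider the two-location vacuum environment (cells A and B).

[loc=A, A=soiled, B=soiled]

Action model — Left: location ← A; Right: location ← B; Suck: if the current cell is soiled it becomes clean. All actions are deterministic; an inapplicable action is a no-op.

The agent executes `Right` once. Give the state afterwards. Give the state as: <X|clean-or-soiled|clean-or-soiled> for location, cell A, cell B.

<B|soiled|soiled>

start: <A|soiled|soiled>
t=1 Right ⇒ <B|soiled|soiled>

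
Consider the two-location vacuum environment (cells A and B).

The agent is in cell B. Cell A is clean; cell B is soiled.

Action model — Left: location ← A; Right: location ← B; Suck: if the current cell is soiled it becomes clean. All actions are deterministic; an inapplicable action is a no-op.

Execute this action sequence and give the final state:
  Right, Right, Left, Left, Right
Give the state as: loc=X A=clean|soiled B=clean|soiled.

loc=B A=clean B=soiled

[1] after Right: loc=B A=clean B=soiled
[2] after Right: loc=B A=clean B=soiled
[3] after Left: loc=A A=clean B=soiled
[4] after Left: loc=A A=clean B=soiled
[5] after Right: loc=B A=clean B=soiled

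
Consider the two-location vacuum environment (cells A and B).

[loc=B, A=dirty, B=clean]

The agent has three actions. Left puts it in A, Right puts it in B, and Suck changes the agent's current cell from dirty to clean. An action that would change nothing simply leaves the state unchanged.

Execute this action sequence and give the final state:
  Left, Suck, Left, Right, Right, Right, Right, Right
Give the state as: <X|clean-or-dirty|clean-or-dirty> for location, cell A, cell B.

[1] after Left: <A|dirty|clean>
[2] after Suck: <A|clean|clean>
[3] after Left: <A|clean|clean>
[4] after Right: <B|clean|clean>
[5] after Right: <B|clean|clean>
[6] after Right: <B|clean|clean>
[7] after Right: <B|clean|clean>
[8] after Right: <B|clean|clean>

<B|clean|clean>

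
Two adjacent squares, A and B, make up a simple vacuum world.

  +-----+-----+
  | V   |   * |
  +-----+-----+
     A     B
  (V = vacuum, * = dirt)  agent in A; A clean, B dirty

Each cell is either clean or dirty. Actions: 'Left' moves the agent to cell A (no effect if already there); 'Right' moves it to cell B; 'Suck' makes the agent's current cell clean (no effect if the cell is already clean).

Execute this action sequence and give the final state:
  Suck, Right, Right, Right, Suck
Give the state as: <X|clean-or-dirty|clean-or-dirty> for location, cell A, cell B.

<B|clean|clean>

1) do Suck; now <A|clean|dirty>
2) do Right; now <B|clean|dirty>
3) do Right; now <B|clean|dirty>
4) do Right; now <B|clean|dirty>
5) do Suck; now <B|clean|clean>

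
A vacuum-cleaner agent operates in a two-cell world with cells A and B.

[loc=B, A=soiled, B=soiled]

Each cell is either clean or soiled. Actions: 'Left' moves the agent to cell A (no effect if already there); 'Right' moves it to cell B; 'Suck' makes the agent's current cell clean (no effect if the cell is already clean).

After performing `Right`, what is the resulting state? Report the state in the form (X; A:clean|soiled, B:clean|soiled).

start: (B; A:soiled, B:soiled)
t=1 Right ⇒ (B; A:soiled, B:soiled)

(B; A:soiled, B:soiled)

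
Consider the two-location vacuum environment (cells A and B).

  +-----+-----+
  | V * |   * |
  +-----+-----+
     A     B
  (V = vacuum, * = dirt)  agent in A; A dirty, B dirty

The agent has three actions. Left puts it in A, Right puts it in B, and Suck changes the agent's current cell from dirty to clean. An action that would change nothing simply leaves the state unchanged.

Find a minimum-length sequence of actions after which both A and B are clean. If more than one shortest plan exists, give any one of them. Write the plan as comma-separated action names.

Suck, Right, Suck

t=1 Suck ⇒ in A — A clean, B dirty
t=2 Right ⇒ in B — A clean, B dirty
t=3 Suck ⇒ in B — A clean, B clean
min 3: Suck A + move + Suck B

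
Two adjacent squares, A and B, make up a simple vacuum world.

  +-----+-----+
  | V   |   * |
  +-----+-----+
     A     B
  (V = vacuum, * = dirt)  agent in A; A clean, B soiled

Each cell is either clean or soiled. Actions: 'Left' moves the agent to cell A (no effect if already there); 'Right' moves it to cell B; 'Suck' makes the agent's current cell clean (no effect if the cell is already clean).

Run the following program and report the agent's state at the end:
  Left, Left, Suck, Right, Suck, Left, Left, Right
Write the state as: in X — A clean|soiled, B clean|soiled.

in B — A clean, B clean

1. Left → in A — A clean, B soiled
2. Left → in A — A clean, B soiled
3. Suck → in A — A clean, B soiled
4. Right → in B — A clean, B soiled
5. Suck → in B — A clean, B clean
6. Left → in A — A clean, B clean
7. Left → in A — A clean, B clean
8. Right → in B — A clean, B clean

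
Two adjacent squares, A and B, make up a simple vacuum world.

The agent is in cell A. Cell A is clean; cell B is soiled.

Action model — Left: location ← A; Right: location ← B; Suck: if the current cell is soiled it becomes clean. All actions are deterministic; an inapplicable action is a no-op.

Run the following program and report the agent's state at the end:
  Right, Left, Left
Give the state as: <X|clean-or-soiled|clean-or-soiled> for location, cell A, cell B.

<A|clean|soiled>

Right (#1): <B|clean|soiled>
Left (#2): <A|clean|soiled>
Left (#3): <A|clean|soiled>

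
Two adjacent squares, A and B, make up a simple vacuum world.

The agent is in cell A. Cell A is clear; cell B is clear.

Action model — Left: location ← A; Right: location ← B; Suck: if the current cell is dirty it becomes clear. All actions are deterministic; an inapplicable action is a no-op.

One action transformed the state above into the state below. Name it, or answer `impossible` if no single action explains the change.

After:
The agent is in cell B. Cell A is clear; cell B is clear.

try  Left: <A|clear|clear>
try Right: <B|clear|clear>  ← match
try  Suck: <A|clear|clear>

Right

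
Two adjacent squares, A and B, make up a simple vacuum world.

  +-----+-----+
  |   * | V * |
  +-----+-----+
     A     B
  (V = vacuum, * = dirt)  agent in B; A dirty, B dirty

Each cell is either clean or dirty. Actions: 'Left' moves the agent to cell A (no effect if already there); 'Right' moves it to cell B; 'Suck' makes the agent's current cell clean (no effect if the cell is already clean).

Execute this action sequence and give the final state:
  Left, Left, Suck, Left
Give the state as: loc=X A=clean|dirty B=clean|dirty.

step 1/4 (Left): loc=A A=dirty B=dirty
step 2/4 (Left): loc=A A=dirty B=dirty
step 3/4 (Suck): loc=A A=clean B=dirty
step 4/4 (Left): loc=A A=clean B=dirty

loc=A A=clean B=dirty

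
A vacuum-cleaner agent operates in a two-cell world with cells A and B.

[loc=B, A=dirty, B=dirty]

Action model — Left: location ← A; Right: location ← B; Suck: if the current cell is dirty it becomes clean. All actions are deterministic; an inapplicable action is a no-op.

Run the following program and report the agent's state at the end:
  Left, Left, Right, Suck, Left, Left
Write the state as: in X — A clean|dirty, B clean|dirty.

in A — A dirty, B clean

Left (#1): in A — A dirty, B dirty
Left (#2): in A — A dirty, B dirty
Right (#3): in B — A dirty, B dirty
Suck (#4): in B — A dirty, B clean
Left (#5): in A — A dirty, B clean
Left (#6): in A — A dirty, B clean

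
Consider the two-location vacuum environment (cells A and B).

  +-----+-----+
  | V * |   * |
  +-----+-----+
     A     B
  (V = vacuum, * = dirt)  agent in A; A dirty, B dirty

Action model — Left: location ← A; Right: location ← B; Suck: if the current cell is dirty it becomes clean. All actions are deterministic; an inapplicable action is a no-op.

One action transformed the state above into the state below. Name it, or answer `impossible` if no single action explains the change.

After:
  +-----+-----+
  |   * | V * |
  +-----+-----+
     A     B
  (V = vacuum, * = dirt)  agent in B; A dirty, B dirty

try  Left: <A|dirty|dirty>
try Right: <B|dirty|dirty>  ← match
try  Suck: <A|clean|dirty>

Right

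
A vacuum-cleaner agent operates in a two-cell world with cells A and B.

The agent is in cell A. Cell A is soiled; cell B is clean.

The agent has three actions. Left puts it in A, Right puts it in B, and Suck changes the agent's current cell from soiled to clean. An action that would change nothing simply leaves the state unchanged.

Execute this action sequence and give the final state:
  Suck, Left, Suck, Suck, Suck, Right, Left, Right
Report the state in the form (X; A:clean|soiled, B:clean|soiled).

(B; A:clean, B:clean)

step 1/8 (Suck): (A; A:clean, B:clean)
step 2/8 (Left): (A; A:clean, B:clean)
step 3/8 (Suck): (A; A:clean, B:clean)
step 4/8 (Suck): (A; A:clean, B:clean)
step 5/8 (Suck): (A; A:clean, B:clean)
step 6/8 (Right): (B; A:clean, B:clean)
step 7/8 (Left): (A; A:clean, B:clean)
step 8/8 (Right): (B; A:clean, B:clean)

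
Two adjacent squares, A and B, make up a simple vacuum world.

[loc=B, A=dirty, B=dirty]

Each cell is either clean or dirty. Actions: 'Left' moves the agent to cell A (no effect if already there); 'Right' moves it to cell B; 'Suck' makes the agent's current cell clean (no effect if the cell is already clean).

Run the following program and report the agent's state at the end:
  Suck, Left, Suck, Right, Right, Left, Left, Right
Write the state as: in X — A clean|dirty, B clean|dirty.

in B — A clean, B clean

step 1/8 (Suck): in B — A dirty, B clean
step 2/8 (Left): in A — A dirty, B clean
step 3/8 (Suck): in A — A clean, B clean
step 4/8 (Right): in B — A clean, B clean
step 5/8 (Right): in B — A clean, B clean
step 6/8 (Left): in A — A clean, B clean
step 7/8 (Left): in A — A clean, B clean
step 8/8 (Right): in B — A clean, B clean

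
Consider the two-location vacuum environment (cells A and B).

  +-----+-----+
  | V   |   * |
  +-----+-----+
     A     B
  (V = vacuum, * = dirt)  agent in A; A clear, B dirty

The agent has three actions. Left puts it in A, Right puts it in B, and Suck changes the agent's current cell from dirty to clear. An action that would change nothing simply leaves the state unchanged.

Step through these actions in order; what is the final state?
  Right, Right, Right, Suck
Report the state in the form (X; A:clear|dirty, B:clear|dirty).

(B; A:clear, B:clear)

1) do Right; now (B; A:clear, B:dirty)
2) do Right; now (B; A:clear, B:dirty)
3) do Right; now (B; A:clear, B:dirty)
4) do Suck; now (B; A:clear, B:clear)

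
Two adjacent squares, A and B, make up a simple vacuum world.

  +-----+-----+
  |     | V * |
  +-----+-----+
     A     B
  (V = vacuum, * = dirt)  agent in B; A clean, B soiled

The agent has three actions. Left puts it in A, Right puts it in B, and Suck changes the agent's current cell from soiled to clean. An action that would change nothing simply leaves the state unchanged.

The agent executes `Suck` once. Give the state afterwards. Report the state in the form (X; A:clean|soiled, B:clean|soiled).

(B; A:clean, B:clean)

start: (B; A:clean, B:soiled)
1) do Suck; now (B; A:clean, B:clean)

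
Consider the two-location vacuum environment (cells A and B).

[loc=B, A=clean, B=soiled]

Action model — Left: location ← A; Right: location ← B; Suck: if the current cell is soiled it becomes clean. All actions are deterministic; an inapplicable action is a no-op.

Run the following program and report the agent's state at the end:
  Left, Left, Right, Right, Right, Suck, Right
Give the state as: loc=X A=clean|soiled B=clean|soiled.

Left (#1): loc=A A=clean B=soiled
Left (#2): loc=A A=clean B=soiled
Right (#3): loc=B A=clean B=soiled
Right (#4): loc=B A=clean B=soiled
Right (#5): loc=B A=clean B=soiled
Suck (#6): loc=B A=clean B=clean
Right (#7): loc=B A=clean B=clean

loc=B A=clean B=clean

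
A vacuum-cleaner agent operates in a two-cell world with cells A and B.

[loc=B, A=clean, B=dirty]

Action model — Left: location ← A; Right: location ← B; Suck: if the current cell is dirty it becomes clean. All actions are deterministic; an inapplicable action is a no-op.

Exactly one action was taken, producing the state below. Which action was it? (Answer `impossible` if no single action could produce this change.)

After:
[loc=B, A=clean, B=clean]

try  Left: loc=A A=clean B=dirty
try Right: loc=B A=clean B=dirty
try  Suck: loc=B A=clean B=clean  ← match

Suck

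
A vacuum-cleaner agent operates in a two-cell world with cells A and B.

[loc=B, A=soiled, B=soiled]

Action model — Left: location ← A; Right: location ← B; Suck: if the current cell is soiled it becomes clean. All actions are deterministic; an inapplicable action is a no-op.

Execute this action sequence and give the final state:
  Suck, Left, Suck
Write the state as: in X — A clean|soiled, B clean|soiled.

in A — A clean, B clean

1. Suck → in B — A soiled, B clean
2. Left → in A — A soiled, B clean
3. Suck → in A — A clean, B clean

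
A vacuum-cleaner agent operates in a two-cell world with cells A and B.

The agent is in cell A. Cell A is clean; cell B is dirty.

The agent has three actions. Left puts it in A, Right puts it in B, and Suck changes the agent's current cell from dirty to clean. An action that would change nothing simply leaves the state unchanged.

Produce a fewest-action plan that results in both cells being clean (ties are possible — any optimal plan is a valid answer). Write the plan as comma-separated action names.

Right, Suck

step 1/2 (Right): (B; A:clean, B:dirty)
step 2/2 (Suck): (B; A:clean, B:clean)
min 2: go B then Suck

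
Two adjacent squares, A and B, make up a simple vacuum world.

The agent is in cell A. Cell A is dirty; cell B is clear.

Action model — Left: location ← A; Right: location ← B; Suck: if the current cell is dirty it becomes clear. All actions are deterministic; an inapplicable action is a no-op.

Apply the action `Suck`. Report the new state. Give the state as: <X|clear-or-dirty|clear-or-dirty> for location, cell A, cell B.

start: <A|dirty|clear>
step 1/1 (Suck): <A|clear|clear>

<A|clear|clear>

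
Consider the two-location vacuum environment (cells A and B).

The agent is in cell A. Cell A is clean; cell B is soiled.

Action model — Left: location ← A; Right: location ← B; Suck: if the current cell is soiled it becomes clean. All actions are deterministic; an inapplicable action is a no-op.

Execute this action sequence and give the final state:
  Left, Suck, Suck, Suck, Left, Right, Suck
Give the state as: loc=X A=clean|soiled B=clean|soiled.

[1] after Left: loc=A A=clean B=soiled
[2] after Suck: loc=A A=clean B=soiled
[3] after Suck: loc=A A=clean B=soiled
[4] after Suck: loc=A A=clean B=soiled
[5] after Left: loc=A A=clean B=soiled
[6] after Right: loc=B A=clean B=soiled
[7] after Suck: loc=B A=clean B=clean

loc=B A=clean B=clean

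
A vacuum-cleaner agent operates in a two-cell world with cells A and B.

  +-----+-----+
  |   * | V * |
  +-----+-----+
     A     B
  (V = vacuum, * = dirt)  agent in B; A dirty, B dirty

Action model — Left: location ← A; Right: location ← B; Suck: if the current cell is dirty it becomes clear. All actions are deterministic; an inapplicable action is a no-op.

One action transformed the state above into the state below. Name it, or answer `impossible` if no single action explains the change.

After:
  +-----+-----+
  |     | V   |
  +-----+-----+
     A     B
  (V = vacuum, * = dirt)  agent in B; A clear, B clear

try  Left: loc=A A=dirty B=dirty
try Right: loc=B A=dirty B=dirty
try  Suck: loc=B A=dirty B=clear
no single action produces the after-state

impossible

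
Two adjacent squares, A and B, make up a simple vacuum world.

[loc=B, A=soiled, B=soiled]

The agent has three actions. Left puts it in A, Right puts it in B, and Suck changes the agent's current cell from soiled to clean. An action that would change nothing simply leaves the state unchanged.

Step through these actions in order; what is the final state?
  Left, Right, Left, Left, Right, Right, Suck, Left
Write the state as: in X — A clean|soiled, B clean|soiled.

in A — A soiled, B clean

1) do Left; now in A — A soiled, B soiled
2) do Right; now in B — A soiled, B soiled
3) do Left; now in A — A soiled, B soiled
4) do Left; now in A — A soiled, B soiled
5) do Right; now in B — A soiled, B soiled
6) do Right; now in B — A soiled, B soiled
7) do Suck; now in B — A soiled, B clean
8) do Left; now in A — A soiled, B clean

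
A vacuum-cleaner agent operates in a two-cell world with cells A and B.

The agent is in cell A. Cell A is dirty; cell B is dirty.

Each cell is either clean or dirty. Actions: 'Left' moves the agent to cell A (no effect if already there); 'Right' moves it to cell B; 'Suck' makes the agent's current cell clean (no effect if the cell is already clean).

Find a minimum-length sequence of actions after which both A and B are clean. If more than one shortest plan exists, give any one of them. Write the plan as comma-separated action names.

Suck, Right, Suck

step 1/3 (Suck): (A; A:clean, B:dirty)
step 2/3 (Right): (B; A:clean, B:dirty)
step 3/3 (Suck): (B; A:clean, B:clean)
min 3: Suck A + move + Suck B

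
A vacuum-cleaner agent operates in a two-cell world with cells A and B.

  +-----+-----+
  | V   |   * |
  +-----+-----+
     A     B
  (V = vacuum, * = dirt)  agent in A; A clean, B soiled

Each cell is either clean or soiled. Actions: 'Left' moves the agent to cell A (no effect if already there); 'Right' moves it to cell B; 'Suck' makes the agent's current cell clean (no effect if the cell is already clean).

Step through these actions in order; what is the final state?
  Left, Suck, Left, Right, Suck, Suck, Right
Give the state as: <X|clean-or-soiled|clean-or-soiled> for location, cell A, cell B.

<B|clean|clean>

t=1 Left ⇒ <A|clean|soiled>
t=2 Suck ⇒ <A|clean|soiled>
t=3 Left ⇒ <A|clean|soiled>
t=4 Right ⇒ <B|clean|soiled>
t=5 Suck ⇒ <B|clean|clean>
t=6 Suck ⇒ <B|clean|clean>
t=7 Right ⇒ <B|clean|clean>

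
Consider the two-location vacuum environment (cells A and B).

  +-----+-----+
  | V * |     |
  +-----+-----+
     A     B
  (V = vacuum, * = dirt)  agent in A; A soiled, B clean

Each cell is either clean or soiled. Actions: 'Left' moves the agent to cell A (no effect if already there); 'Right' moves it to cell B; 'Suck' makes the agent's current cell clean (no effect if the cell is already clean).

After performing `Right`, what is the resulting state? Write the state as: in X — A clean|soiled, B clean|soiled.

in B — A soiled, B clean

start: in A — A soiled, B clean
1) do Right; now in B — A soiled, B clean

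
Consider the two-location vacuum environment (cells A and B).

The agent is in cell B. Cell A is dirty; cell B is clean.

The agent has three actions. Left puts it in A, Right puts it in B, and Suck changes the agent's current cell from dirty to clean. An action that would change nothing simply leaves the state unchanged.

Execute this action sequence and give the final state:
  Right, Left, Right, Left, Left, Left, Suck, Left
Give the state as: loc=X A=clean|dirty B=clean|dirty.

loc=A A=clean B=clean

1) do Right; now loc=B A=dirty B=clean
2) do Left; now loc=A A=dirty B=clean
3) do Right; now loc=B A=dirty B=clean
4) do Left; now loc=A A=dirty B=clean
5) do Left; now loc=A A=dirty B=clean
6) do Left; now loc=A A=dirty B=clean
7) do Suck; now loc=A A=clean B=clean
8) do Left; now loc=A A=clean B=clean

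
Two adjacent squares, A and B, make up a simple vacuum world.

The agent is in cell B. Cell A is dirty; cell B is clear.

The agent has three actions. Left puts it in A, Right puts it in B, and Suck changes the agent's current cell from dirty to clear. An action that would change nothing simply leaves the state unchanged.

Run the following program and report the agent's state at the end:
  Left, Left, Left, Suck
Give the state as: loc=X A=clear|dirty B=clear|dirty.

Left (#1): loc=A A=dirty B=clear
Left (#2): loc=A A=dirty B=clear
Left (#3): loc=A A=dirty B=clear
Suck (#4): loc=A A=clear B=clear

loc=A A=clear B=clear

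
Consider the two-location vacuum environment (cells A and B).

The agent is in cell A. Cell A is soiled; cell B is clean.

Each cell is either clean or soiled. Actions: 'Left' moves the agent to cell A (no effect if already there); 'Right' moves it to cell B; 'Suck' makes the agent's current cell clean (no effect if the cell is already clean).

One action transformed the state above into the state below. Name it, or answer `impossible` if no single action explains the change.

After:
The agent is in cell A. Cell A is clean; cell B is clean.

Suck

try  Left: (A; A:soiled, B:clean)
try Right: (B; A:soiled, B:clean)
try  Suck: (A; A:clean, B:clean)  ← match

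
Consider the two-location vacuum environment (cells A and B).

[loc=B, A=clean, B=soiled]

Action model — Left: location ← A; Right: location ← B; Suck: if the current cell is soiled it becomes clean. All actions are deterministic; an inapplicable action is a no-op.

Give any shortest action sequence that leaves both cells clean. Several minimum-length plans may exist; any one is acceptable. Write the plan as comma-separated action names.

Suck

[1] after Suck: loc=B A=clean B=clean
min 1: B is soiled, one Suck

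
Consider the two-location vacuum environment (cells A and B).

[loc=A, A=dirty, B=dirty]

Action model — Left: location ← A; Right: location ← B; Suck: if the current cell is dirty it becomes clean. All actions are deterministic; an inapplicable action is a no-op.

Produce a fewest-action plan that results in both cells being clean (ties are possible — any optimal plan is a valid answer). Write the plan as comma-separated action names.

1) do Suck; now in A — A clean, B dirty
2) do Right; now in B — A clean, B dirty
3) do Suck; now in B — A clean, B clean
min 3: Suck A + move + Suck B

Suck, Right, Suck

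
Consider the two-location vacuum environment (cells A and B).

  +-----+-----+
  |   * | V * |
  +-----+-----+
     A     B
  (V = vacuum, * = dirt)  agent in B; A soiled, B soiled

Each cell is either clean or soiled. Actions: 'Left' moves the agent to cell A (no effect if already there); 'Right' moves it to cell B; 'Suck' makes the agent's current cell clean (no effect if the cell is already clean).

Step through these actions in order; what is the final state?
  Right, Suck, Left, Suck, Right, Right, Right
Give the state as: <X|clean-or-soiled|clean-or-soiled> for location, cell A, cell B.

Right (#1): <B|soiled|soiled>
Suck (#2): <B|soiled|clean>
Left (#3): <A|soiled|clean>
Suck (#4): <A|clean|clean>
Right (#5): <B|clean|clean>
Right (#6): <B|clean|clean>
Right (#7): <B|clean|clean>

<B|clean|clean>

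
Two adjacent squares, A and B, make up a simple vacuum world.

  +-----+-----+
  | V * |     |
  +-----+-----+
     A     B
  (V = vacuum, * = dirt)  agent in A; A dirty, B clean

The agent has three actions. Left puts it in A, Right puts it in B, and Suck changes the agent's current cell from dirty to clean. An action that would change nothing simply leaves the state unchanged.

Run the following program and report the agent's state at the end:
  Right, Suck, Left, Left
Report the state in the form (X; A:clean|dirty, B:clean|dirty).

1) do Right; now (B; A:dirty, B:clean)
2) do Suck; now (B; A:dirty, B:clean)
3) do Left; now (A; A:dirty, B:clean)
4) do Left; now (A; A:dirty, B:clean)

(A; A:dirty, B:clean)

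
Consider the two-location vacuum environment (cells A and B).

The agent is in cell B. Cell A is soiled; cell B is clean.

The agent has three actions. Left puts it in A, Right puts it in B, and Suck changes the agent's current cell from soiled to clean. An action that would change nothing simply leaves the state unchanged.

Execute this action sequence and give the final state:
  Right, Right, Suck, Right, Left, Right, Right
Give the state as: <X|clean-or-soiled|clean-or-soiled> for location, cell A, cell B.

<B|soiled|clean>

t=1 Right ⇒ <B|soiled|clean>
t=2 Right ⇒ <B|soiled|clean>
t=3 Suck ⇒ <B|soiled|clean>
t=4 Right ⇒ <B|soiled|clean>
t=5 Left ⇒ <A|soiled|clean>
t=6 Right ⇒ <B|soiled|clean>
t=7 Right ⇒ <B|soiled|clean>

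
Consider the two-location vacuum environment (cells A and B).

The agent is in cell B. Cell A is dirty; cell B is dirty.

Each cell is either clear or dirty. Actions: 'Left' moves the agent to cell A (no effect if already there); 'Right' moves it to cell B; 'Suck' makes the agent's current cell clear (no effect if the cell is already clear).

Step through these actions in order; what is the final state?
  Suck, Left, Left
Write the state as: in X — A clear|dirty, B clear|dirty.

in A — A dirty, B clear

t=1 Suck ⇒ in B — A dirty, B clear
t=2 Left ⇒ in A — A dirty, B clear
t=3 Left ⇒ in A — A dirty, B clear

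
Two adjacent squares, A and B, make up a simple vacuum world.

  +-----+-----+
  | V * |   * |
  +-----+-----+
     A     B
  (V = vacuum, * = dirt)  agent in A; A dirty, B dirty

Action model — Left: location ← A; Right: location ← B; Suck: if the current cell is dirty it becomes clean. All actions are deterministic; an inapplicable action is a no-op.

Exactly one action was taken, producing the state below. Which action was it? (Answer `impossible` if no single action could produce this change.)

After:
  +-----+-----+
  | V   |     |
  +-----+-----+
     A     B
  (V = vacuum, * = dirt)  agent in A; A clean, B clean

try  Left: in A — A dirty, B dirty
try Right: in B — A dirty, B dirty
try  Suck: in A — A clean, B dirty
no single action produces the after-state

impossible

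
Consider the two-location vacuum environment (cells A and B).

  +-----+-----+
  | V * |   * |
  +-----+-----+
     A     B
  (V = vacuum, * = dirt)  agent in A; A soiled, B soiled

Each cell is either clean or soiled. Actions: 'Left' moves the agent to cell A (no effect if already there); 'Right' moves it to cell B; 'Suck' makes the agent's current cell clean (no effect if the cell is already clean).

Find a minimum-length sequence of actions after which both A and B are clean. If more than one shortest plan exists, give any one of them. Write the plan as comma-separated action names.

Suck, Right, Suck

[1] after Suck: loc=A A=clean B=soiled
[2] after Right: loc=B A=clean B=soiled
[3] after Suck: loc=B A=clean B=clean
min 3: Suck A + move + Suck B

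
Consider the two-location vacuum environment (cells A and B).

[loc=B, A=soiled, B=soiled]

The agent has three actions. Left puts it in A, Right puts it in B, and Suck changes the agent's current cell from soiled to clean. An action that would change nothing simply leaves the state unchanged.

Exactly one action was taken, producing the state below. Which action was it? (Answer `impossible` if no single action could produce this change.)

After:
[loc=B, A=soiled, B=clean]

try  Left: loc=A A=soiled B=soiled
try Right: loc=B A=soiled B=soiled
try  Suck: loc=B A=soiled B=clean  ← match

Suck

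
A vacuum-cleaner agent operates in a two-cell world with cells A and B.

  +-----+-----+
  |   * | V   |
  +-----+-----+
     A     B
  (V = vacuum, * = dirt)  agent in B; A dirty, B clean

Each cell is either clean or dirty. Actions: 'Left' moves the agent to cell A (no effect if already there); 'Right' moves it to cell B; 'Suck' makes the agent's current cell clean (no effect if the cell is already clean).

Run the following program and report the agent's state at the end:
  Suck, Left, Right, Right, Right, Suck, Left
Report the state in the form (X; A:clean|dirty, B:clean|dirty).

t=1 Suck ⇒ (B; A:dirty, B:clean)
t=2 Left ⇒ (A; A:dirty, B:clean)
t=3 Right ⇒ (B; A:dirty, B:clean)
t=4 Right ⇒ (B; A:dirty, B:clean)
t=5 Right ⇒ (B; A:dirty, B:clean)
t=6 Suck ⇒ (B; A:dirty, B:clean)
t=7 Left ⇒ (A; A:dirty, B:clean)

(A; A:dirty, B:clean)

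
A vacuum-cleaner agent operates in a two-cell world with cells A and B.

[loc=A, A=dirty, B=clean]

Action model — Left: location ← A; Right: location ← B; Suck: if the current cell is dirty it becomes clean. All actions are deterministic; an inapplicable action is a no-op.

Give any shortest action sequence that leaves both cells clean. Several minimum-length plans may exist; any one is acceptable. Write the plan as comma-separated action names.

1. Suck → in A — A clean, B clean
min 1: A is dirty, one Suck

Suck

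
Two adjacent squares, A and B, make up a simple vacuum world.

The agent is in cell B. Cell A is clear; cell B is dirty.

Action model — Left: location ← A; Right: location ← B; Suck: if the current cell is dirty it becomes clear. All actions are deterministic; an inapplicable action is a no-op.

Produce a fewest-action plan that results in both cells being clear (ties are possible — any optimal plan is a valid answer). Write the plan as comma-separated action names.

Suck

step 1/1 (Suck): <B|clear|clear>
min 1: B is dirty, one Suck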